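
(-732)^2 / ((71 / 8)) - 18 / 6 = 4286379 / 71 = 60371.54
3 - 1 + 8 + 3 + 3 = 16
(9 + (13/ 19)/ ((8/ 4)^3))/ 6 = 1381/ 912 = 1.51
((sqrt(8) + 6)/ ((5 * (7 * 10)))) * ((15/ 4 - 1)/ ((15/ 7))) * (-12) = -33/ 125 - 11 * sqrt(2)/ 125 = -0.39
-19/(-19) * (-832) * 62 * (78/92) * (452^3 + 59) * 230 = -928891971096960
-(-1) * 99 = 99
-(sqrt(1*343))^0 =-1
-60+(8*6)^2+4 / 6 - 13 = 6695 / 3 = 2231.67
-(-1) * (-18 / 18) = -1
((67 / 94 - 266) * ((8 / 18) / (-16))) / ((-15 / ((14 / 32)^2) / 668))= -62.81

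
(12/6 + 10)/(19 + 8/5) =60/103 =0.58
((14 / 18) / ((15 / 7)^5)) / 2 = 117649 / 13668750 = 0.01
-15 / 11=-1.36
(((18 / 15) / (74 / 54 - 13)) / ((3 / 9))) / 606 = -81 / 158570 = -0.00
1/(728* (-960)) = -1/698880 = -0.00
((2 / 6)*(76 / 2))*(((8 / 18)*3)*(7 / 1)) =1064 / 9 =118.22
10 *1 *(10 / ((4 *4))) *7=175 / 4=43.75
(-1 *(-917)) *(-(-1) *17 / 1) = 15589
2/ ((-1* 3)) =-2/ 3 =-0.67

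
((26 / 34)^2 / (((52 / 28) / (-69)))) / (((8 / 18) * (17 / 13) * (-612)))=81627 / 1336336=0.06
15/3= 5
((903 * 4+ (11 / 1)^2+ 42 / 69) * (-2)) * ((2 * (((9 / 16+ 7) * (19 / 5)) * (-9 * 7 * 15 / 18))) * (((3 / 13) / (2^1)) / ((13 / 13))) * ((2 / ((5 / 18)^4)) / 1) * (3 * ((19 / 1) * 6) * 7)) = 390715225795177668 / 186875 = 2090783816964.16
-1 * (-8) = 8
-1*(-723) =723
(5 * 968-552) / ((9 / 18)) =8576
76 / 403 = 0.19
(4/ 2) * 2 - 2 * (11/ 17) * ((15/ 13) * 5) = -766/ 221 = -3.47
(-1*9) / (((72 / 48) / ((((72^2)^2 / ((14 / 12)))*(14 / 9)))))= -214990848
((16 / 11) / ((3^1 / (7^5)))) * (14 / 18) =1882384 / 297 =6337.99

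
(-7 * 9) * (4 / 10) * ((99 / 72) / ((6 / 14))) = -1617 / 20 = -80.85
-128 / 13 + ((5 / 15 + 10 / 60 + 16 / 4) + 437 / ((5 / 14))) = 158373 / 130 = 1218.25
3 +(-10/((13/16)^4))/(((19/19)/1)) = -569677/28561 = -19.95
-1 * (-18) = 18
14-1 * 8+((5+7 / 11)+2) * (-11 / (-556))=855 / 139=6.15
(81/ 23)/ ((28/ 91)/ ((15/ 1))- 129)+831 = 480695268/ 578473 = 830.97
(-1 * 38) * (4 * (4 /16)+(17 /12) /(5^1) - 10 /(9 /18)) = 21337 /30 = 711.23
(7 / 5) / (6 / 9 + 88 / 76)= 399 / 520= 0.77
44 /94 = 22 /47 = 0.47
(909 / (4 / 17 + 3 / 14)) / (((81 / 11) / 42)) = 3701852 / 321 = 11532.25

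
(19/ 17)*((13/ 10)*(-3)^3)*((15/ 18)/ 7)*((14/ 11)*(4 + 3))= -15561/ 374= -41.61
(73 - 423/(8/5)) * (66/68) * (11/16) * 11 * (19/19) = -1404.71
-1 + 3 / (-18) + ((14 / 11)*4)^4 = 58904489 / 87846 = 670.54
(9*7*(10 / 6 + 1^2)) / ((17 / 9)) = 1512 / 17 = 88.94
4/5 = 0.80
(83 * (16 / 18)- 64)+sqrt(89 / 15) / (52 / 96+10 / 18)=24 * sqrt(1335) / 395+88 / 9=12.00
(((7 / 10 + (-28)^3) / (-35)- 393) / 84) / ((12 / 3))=3903 / 5600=0.70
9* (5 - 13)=-72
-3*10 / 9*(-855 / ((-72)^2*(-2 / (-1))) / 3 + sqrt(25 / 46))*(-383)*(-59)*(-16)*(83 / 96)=-890886725 / 31104 + 46888775*sqrt(46) / 414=739510.33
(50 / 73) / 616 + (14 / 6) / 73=2231 / 67452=0.03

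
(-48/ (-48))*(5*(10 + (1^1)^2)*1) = 55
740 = 740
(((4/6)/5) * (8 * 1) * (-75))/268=-20/67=-0.30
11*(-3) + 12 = -21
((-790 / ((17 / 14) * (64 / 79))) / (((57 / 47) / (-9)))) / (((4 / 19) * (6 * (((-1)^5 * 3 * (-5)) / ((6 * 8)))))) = 15097.71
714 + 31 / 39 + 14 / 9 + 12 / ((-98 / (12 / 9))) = 4105901 / 5733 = 716.19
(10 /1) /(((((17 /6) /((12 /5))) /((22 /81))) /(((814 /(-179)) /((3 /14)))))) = -4011392 /82161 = -48.82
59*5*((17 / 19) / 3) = 5015 / 57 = 87.98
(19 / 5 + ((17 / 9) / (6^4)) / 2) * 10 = 38.01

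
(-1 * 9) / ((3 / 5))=-15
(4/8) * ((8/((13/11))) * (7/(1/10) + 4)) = 3256/13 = 250.46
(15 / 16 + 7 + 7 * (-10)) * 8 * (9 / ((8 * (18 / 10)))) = -4965 / 16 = -310.31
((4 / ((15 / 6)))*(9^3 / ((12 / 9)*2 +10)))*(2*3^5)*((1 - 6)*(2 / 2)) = -4251528 / 19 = -223764.63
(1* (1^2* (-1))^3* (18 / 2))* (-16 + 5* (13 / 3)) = -51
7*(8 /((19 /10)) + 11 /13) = 8743 /247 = 35.40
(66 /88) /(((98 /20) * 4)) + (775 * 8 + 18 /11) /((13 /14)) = 374382529 /56056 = 6678.72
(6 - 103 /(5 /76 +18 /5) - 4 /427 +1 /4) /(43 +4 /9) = -0.50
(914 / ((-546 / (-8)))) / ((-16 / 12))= -10.04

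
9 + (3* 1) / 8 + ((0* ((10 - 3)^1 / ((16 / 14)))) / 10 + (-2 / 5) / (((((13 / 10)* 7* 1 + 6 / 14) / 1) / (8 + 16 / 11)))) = 526979 / 58696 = 8.98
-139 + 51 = -88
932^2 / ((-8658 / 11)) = -4777432 / 4329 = -1103.59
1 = 1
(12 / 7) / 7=12 / 49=0.24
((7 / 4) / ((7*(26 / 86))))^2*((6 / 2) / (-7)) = -5547 / 18928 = -0.29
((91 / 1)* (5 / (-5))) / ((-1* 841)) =91 / 841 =0.11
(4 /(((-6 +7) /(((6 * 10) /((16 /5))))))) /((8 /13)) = 975 /8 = 121.88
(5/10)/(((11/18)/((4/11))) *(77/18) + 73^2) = 0.00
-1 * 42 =-42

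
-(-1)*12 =12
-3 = -3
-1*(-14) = 14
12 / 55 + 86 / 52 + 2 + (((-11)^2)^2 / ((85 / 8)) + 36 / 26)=33626397 / 24310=1383.23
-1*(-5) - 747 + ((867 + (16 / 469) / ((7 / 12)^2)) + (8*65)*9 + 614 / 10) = 559185212 / 114905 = 4866.50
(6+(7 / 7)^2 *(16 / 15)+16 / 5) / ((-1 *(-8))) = 77 / 60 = 1.28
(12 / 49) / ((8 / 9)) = 27 / 98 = 0.28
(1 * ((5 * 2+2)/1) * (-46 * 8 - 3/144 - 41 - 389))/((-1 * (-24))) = -38305/96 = -399.01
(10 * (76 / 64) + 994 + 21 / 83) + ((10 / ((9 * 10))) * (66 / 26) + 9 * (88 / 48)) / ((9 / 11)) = 239272687 / 233064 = 1026.64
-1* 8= -8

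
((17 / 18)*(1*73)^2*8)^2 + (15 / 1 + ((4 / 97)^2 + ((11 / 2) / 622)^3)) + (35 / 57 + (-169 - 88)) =45192608751173205916858265 / 27876819908107584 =1621153664.59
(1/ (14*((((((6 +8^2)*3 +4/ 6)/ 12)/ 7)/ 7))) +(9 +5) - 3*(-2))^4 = 1659966706950721/ 9971220736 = 166475.78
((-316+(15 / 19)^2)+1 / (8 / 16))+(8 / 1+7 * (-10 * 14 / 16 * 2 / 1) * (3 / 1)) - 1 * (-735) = 44853 / 722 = 62.12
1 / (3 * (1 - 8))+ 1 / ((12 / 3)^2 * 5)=-59 / 1680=-0.04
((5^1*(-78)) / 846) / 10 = -13 / 282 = -0.05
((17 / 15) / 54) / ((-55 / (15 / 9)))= -17 / 26730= -0.00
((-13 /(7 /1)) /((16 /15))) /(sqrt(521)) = -195* sqrt(521) /58352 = -0.08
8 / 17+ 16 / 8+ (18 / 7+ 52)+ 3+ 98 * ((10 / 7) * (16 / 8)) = 40465 / 119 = 340.04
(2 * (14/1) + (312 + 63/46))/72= 15703/3312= 4.74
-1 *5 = -5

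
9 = 9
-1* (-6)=6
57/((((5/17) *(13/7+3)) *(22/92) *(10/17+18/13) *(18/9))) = 2028117/47960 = 42.29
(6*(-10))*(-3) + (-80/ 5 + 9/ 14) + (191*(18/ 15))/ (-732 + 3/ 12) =33669499/ 204890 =164.33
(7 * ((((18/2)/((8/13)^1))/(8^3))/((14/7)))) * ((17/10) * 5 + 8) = 27027/16384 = 1.65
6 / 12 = 1 / 2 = 0.50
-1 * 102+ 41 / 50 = -5059 / 50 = -101.18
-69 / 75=-23 / 25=-0.92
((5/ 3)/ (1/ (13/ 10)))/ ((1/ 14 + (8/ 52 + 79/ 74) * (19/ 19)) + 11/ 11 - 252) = -43771/ 5044584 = -0.01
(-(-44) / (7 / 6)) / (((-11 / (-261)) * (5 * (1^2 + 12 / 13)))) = 81432 / 875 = 93.07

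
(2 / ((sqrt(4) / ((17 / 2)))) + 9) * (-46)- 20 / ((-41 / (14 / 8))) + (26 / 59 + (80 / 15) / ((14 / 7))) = -5813140 / 7257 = -801.04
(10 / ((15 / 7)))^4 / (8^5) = 2401 / 165888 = 0.01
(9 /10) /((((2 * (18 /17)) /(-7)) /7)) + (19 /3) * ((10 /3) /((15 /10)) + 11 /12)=-1021 /1080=-0.95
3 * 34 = 102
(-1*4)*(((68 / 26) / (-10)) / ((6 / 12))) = 136 / 65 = 2.09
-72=-72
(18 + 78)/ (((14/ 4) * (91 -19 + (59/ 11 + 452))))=704/ 13587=0.05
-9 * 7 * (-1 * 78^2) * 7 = 2683044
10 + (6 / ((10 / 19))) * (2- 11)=-463 / 5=-92.60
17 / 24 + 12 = 305 / 24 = 12.71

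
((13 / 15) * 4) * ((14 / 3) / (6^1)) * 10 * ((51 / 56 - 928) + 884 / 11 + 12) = -2228161 / 99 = -22506.68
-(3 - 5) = 2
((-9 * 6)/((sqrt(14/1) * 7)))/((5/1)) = -27 * sqrt(14)/245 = -0.41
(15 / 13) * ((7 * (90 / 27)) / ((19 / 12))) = 17.00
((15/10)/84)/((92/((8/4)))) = 1/2576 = 0.00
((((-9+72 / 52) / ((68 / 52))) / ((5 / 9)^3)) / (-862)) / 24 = 24057 / 14654000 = 0.00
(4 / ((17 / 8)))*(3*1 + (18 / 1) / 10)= 9.04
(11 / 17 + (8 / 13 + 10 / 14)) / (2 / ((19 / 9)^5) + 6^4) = 3785955371 / 2482271647947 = 0.00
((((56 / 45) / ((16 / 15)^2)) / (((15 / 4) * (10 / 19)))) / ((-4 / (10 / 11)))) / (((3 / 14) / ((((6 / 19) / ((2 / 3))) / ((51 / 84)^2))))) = -2401 / 3179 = -0.76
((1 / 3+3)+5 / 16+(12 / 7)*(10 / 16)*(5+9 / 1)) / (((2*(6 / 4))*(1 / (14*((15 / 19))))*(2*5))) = 6265 / 912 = 6.87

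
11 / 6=1.83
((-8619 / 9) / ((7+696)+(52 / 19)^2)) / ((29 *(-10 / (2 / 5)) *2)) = 1037153 / 1115718450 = 0.00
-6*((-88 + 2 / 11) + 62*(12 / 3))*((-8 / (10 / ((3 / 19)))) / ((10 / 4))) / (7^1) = 6.94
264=264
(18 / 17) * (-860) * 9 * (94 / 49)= -13096080 / 833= -15721.58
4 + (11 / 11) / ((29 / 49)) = 5.69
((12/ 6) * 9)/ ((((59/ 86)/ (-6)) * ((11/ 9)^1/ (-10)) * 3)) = 429.34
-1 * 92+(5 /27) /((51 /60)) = -42128 /459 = -91.78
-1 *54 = -54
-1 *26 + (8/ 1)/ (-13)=-346/ 13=-26.62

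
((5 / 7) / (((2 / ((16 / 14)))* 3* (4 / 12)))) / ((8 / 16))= 0.82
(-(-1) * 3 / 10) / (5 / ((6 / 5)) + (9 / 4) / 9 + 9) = 18 / 805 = 0.02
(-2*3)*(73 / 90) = -73 / 15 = -4.87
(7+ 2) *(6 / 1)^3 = 1944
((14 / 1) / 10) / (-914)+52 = 237633 / 4570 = 52.00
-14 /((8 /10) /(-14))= 245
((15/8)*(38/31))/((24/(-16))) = -95/62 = -1.53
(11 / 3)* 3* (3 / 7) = 33 / 7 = 4.71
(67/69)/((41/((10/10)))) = 67/2829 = 0.02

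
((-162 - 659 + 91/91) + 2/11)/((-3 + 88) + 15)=-4509/550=-8.20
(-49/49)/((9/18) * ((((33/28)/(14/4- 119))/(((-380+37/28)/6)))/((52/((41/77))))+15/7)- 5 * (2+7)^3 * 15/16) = 1188723536/4060817574831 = 0.00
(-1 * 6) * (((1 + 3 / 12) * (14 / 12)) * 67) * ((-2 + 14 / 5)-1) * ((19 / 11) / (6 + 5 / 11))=8911 / 284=31.38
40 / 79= 0.51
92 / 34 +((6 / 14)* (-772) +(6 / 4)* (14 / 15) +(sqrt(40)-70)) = -236067 / 595 +2* sqrt(10) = -390.43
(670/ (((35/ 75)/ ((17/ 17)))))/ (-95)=-2010/ 133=-15.11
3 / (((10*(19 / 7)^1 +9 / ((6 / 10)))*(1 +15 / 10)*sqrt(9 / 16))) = 56 / 1475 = 0.04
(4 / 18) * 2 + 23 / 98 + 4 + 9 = 12065 / 882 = 13.68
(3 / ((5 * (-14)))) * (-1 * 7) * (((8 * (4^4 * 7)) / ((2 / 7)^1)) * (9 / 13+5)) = 5569536 / 65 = 85685.17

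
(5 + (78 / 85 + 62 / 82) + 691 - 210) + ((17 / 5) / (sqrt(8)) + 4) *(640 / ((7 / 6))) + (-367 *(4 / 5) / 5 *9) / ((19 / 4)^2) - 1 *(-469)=3786.96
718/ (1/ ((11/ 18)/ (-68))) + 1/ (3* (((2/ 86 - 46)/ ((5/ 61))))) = -52920157/ 8200596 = -6.45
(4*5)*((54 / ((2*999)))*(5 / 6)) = 50 / 111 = 0.45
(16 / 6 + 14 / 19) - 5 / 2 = 103 / 114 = 0.90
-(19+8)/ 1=-27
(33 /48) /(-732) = -11 /11712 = -0.00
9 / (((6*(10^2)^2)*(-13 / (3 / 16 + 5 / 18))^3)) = -300763 / 43734712320000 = -0.00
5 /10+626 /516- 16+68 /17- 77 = -11260 /129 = -87.29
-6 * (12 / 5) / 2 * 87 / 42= -522 / 35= -14.91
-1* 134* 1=-134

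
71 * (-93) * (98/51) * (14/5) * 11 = -33217492/85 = -390794.02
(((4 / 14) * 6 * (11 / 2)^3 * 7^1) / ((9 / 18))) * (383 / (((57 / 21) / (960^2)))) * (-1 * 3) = -29597828198400 / 19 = -1557780431494.74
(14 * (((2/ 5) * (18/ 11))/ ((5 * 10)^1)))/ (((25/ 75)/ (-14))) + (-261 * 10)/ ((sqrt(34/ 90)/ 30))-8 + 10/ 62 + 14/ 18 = -234900 * sqrt(85)/ 17-5661686/ 383625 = -127407.17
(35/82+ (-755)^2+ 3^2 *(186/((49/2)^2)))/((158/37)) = 4152446920809/31107356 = 133487.62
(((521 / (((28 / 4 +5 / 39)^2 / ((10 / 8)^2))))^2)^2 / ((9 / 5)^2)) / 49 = 415.00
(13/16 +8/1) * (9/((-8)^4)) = 1269/65536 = 0.02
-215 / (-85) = 43 / 17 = 2.53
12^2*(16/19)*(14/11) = 32256/209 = 154.33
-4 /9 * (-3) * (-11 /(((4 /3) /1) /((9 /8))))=-12.38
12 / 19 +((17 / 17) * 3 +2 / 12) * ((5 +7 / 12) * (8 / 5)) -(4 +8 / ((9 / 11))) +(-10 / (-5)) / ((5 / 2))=13631 / 855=15.94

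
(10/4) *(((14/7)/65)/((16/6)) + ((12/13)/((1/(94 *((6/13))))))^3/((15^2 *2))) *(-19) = -1309053045129/193072360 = -6780.12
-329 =-329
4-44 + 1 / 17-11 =-866 / 17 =-50.94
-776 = -776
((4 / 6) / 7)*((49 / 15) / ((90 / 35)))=49 / 405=0.12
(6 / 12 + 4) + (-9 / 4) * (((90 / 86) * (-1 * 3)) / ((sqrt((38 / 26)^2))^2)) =484749 / 62092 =7.81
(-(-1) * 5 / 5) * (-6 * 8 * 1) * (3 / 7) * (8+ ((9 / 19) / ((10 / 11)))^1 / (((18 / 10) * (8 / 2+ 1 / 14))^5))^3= -10532.67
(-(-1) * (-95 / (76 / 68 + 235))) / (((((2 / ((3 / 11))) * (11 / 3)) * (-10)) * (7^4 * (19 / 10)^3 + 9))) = 0.00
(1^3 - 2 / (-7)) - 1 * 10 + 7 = -12 / 7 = -1.71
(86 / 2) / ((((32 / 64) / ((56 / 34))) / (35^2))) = 2949800 / 17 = 173517.65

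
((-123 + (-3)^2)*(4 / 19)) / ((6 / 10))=-40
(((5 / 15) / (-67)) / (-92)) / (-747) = -1 / 13813524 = -0.00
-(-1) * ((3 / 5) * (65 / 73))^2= 1521 / 5329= 0.29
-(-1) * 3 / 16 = 3 / 16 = 0.19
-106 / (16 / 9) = -477 / 8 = -59.62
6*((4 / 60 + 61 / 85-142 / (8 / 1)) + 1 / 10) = -17203 / 170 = -101.19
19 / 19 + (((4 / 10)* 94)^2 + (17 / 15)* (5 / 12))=1273709 / 900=1415.23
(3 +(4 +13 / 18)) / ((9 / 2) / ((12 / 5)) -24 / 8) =-556 / 81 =-6.86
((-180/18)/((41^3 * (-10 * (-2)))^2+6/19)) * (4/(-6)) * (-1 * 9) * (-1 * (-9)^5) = -33657930/18050396115803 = -0.00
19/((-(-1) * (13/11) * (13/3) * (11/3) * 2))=171/338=0.51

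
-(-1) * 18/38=9/19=0.47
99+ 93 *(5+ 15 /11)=690.82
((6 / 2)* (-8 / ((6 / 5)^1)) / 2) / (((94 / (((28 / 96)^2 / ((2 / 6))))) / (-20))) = 1225 / 2256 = 0.54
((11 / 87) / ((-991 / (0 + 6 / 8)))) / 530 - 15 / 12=-76158361 / 60926680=-1.25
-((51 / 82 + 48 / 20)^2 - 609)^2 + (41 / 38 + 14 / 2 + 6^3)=-193076589024828979 / 536894590000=-359617.31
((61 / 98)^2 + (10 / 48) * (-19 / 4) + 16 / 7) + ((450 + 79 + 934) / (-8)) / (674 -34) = 51551131 / 36879360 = 1.40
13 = 13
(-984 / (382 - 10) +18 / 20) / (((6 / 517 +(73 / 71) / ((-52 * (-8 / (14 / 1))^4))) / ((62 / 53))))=264356178944 / 22510485685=11.74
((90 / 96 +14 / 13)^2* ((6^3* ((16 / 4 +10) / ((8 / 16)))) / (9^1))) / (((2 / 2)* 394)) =3686781 / 532688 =6.92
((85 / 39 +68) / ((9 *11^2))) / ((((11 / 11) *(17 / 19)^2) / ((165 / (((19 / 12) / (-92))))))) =-5628560 / 7293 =-771.78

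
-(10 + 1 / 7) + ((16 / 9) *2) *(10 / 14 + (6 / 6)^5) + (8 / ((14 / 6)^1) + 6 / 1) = 113 / 21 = 5.38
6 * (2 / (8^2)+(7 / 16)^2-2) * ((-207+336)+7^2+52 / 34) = -1041495 / 544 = -1914.51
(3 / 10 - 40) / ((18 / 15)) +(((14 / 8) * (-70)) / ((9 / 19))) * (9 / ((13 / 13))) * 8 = -223837 / 12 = -18653.08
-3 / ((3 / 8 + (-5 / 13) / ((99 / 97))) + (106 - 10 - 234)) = 30888 / 1420867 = 0.02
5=5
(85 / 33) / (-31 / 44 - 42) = -340 / 5637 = -0.06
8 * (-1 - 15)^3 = -32768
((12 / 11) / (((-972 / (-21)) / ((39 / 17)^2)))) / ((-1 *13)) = -0.01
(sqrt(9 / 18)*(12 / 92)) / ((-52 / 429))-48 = -48-99*sqrt(2) / 184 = -48.76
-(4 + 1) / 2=-5 / 2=-2.50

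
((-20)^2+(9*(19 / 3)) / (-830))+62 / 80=266069 / 664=400.71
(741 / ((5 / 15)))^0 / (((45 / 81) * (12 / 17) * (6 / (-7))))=-119 / 40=-2.98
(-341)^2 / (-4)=-116281 / 4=-29070.25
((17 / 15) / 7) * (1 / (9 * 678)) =17 / 640710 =0.00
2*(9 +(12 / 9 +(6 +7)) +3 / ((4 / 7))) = 57.17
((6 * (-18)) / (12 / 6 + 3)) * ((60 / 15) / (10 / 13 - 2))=351 / 5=70.20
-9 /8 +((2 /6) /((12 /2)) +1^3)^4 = 12223 /104976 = 0.12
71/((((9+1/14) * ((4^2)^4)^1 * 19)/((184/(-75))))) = -11431/741273600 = -0.00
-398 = -398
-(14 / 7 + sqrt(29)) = -sqrt(29) - 2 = -7.39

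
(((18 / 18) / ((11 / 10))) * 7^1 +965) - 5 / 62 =662415 / 682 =971.28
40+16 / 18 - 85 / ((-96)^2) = 376747 / 9216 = 40.88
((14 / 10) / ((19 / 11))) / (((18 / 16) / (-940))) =-115808 / 171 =-677.24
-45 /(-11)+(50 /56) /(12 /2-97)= 114385 /28028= 4.08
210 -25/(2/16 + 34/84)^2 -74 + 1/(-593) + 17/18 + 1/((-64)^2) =8287817336393/173155848192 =47.86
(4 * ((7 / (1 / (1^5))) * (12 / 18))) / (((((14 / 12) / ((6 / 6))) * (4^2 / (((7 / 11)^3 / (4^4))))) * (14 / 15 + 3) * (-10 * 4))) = -1029 / 160827392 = -0.00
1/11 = 0.09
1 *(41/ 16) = 2.56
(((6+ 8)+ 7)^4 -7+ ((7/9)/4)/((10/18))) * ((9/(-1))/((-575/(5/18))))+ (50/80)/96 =373393627/441600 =845.55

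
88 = 88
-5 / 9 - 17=-158 / 9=-17.56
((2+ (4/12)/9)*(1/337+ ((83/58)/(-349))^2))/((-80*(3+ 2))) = -4532661727/298256895506880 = -0.00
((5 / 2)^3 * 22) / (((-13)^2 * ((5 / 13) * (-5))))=-55 / 52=-1.06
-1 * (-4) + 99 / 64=355 / 64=5.55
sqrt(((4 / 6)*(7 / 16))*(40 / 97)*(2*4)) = 0.98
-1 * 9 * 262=-2358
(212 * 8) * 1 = 1696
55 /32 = 1.72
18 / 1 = 18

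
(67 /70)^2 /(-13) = -4489 /63700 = -0.07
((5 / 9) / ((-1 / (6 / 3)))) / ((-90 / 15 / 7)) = 35 / 27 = 1.30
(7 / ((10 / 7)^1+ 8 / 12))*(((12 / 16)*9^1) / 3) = 1323 / 176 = 7.52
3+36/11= 69/11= 6.27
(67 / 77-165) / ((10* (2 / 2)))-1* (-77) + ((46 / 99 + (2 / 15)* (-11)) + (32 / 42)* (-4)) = 27986 / 495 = 56.54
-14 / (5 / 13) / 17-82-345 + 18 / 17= -36387 / 85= -428.08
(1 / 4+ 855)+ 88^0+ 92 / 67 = 229843 / 268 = 857.62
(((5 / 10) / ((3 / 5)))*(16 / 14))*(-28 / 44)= -0.61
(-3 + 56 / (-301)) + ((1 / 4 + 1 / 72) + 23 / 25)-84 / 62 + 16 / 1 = 30335623 / 2399400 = 12.64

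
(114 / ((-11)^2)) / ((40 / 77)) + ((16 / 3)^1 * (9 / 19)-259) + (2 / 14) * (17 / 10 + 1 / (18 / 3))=-3190093 / 12540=-254.39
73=73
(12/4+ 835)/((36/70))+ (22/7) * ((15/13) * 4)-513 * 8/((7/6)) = -1873.76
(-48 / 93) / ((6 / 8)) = -64 / 93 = -0.69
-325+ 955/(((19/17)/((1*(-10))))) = -168525/19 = -8869.74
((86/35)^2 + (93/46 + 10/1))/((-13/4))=-2035282/366275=-5.56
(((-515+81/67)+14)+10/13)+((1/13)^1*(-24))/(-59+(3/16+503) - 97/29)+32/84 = -27845547776/55842423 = -498.65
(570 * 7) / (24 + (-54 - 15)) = -266 / 3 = -88.67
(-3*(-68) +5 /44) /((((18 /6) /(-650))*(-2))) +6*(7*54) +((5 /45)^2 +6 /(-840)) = 1520600297 /62370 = 24380.32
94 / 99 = 0.95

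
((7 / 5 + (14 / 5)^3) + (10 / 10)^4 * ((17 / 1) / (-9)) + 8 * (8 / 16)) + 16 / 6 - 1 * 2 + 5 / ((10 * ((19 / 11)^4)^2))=998738792047597 / 38213016842250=26.14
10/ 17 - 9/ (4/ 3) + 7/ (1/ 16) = 7197/ 68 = 105.84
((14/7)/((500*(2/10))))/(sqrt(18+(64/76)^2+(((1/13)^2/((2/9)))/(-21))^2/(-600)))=44954*sqrt(15123437927434)/37808594818585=0.00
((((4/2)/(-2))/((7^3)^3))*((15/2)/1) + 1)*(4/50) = 80707199/1008840175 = 0.08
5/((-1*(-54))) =5/54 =0.09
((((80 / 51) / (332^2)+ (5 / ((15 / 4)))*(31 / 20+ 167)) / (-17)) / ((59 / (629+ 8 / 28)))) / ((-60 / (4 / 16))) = 0.59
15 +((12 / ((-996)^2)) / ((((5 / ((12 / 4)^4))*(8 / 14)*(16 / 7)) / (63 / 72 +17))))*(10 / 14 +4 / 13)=1058343747 / 70543360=15.00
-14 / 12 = -7 / 6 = -1.17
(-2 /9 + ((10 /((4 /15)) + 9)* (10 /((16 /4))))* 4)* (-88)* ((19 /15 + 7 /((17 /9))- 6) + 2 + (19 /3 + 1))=-339714.28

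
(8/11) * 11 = 8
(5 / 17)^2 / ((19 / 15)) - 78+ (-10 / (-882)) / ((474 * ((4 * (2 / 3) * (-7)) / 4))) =-417435490571 / 5356426572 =-77.93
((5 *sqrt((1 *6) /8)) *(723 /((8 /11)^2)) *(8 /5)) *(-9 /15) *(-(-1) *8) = -262449 *sqrt(3) /10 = -45457.50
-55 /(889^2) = -55 /790321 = -0.00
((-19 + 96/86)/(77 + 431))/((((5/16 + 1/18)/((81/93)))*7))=-747468/62806961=-0.01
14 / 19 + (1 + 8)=185 / 19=9.74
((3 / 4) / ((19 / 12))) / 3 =3 / 19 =0.16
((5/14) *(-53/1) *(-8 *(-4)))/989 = -4240/6923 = -0.61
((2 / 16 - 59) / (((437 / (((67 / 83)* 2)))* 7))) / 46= -31557 / 46717048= -0.00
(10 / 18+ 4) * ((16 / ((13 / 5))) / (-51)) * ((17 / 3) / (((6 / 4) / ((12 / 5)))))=-5248 / 1053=-4.98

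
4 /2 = 2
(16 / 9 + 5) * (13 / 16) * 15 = 3965 / 48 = 82.60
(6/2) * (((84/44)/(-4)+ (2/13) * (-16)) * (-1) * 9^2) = 408483/572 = 714.13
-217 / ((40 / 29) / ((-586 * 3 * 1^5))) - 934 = 5512867 / 20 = 275643.35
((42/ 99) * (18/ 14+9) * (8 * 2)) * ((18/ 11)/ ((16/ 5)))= 4320/ 121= 35.70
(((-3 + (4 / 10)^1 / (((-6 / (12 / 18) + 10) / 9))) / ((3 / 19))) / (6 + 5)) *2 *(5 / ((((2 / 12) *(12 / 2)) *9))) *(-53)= -2014 / 99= -20.34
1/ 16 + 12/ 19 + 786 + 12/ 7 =1677733/ 2128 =788.41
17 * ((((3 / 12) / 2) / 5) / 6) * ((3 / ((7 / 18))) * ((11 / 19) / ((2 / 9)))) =15147 / 10640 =1.42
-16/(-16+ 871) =-16/855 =-0.02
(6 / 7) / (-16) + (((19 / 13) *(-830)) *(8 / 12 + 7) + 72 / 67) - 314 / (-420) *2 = -971799797 / 104520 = -9297.74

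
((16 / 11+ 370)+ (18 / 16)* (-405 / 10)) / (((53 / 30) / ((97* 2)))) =83454435 / 2332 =35786.64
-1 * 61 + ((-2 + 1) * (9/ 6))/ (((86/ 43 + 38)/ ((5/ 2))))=-1955/ 32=-61.09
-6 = -6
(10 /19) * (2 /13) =20 /247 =0.08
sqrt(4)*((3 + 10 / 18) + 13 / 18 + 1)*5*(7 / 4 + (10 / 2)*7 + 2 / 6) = 211375 / 108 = 1957.18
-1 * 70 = -70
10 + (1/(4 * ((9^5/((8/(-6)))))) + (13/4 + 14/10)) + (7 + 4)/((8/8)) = 90876391/3542940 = 25.65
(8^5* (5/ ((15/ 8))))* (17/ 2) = 2228224/ 3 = 742741.33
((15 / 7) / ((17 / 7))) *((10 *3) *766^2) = 264040200 / 17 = 15531776.47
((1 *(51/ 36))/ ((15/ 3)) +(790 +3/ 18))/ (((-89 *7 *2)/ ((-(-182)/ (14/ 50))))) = -1027585/ 2492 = -412.35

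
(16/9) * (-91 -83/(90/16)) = -76144/405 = -188.01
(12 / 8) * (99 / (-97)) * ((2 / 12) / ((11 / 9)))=-81 / 388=-0.21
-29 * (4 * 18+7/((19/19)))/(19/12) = -27492/19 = -1446.95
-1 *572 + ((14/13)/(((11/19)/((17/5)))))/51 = -571.88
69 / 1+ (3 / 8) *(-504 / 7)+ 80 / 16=47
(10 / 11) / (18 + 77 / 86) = 172 / 3575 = 0.05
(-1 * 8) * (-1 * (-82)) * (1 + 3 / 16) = -779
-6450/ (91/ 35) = -32250/ 13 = -2480.77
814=814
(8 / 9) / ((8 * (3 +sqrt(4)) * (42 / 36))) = 2 / 105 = 0.02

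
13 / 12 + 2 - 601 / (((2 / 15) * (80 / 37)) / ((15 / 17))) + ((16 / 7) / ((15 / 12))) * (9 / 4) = -104658697 / 57120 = -1832.26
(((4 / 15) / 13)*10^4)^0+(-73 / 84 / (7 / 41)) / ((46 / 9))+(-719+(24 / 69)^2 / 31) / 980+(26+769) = 25529472071 / 32142040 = 794.27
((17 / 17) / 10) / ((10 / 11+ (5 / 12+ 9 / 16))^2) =139392 / 4970045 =0.03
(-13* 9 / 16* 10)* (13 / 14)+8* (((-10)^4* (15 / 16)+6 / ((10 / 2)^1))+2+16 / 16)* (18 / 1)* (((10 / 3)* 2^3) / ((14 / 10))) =411611805 / 16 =25725737.81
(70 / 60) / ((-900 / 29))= -203 / 5400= -0.04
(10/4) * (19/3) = 95/6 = 15.83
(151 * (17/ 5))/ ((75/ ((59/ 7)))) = 151453/ 2625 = 57.70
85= 85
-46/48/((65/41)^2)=-38663/101400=-0.38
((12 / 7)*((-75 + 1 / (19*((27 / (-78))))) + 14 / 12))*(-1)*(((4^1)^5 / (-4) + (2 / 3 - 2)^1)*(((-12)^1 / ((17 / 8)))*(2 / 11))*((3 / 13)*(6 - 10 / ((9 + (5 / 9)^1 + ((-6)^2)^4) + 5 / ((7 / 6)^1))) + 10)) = 978937777861417600 / 2565972482073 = 381507.51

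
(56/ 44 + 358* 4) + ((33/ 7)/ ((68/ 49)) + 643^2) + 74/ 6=931031119/ 2244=414898.00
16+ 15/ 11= 17.36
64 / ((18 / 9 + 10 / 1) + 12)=8 / 3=2.67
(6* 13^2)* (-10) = -10140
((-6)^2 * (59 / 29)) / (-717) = -708 / 6931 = -0.10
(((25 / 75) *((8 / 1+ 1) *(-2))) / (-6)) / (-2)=-1 / 2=-0.50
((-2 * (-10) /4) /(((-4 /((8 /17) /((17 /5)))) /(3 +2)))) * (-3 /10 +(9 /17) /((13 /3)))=9825 /63869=0.15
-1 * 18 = -18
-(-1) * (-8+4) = -4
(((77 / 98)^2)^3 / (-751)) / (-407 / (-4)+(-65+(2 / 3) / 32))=-5314683 / 623782056940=-0.00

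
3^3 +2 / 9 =245 / 9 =27.22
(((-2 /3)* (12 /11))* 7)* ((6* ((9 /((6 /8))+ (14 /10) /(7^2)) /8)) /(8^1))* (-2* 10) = 1263 /11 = 114.82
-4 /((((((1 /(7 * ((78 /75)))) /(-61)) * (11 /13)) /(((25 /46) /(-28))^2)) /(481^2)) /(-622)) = -18544156768475 /162932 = -113815314.17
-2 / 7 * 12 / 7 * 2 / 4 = -12 / 49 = -0.24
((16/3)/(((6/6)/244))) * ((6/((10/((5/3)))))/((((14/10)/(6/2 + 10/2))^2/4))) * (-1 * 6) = -49971200/49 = -1019820.41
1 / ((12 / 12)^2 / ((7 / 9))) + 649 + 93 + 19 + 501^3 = 1131770365 / 9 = 125752262.78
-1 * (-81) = 81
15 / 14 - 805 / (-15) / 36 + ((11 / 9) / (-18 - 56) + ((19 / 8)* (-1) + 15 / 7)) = 129427 / 55944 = 2.31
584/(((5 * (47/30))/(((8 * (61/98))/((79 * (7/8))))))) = 6839808/1273559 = 5.37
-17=-17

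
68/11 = 6.18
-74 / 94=-0.79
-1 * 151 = -151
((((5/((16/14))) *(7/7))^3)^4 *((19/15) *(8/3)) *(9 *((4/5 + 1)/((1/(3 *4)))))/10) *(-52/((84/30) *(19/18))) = -56810451325.30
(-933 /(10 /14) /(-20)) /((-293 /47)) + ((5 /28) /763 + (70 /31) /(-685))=-1741202660516 /166154637775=-10.48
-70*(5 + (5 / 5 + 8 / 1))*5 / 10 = -490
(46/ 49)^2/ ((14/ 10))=10580/ 16807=0.63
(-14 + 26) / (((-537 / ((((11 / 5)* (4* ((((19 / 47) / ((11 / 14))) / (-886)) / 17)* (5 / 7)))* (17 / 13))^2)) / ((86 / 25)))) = -1986944 / 327855831357275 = -0.00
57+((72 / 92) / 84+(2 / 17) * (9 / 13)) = 4062693 / 71162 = 57.09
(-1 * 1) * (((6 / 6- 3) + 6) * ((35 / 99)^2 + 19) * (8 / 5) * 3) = -5998208 / 16335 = -367.20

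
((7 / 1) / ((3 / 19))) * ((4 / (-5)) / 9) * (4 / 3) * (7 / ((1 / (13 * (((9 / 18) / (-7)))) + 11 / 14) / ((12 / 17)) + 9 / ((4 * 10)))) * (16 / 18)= 84721 / 486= 174.32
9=9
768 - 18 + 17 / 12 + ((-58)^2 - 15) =49205 / 12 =4100.42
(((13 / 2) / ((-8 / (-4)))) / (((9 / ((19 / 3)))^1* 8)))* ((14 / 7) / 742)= 247 / 320544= 0.00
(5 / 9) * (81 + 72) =85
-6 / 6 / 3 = -1 / 3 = -0.33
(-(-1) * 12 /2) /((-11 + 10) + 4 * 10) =2 /13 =0.15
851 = 851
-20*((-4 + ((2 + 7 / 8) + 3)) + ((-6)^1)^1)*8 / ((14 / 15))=4950 / 7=707.14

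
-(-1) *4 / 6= 2 / 3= 0.67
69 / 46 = 3 / 2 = 1.50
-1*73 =-73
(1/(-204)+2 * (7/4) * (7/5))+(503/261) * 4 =1118471/88740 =12.60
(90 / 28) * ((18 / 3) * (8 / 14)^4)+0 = 34560 / 16807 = 2.06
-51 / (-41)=51 / 41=1.24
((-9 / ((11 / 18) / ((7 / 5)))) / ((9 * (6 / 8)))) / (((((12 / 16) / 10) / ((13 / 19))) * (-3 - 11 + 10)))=1456 / 209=6.97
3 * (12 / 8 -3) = -9 / 2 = -4.50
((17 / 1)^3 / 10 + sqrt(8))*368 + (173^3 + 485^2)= 736*sqrt(2) + 27968702 / 5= 5594781.26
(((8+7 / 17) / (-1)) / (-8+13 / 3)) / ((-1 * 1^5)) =-39 / 17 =-2.29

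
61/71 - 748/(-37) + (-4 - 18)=-2429/2627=-0.92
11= 11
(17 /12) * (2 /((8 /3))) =17 /16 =1.06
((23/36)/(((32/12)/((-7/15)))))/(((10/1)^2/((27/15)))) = -161/80000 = -0.00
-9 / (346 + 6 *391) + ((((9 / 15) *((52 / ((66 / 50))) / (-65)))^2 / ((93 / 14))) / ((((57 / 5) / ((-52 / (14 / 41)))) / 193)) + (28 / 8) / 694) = -7687137496343 / 149791687551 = -51.32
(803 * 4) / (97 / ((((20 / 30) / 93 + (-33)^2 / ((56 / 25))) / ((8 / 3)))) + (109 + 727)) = 6099497261 / 1588550735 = 3.84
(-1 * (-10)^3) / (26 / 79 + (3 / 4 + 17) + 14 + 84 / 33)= 695200 / 24071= 28.88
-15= -15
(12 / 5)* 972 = 11664 / 5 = 2332.80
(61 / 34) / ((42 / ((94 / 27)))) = 2867 / 19278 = 0.15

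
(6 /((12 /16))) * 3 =24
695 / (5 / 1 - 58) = -695 / 53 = -13.11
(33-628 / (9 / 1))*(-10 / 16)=1655 / 72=22.99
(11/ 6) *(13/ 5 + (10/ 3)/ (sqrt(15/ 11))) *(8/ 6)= 286/ 45 + 44 *sqrt(165)/ 81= 13.33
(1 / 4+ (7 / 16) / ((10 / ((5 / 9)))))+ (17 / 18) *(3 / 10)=803 / 1440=0.56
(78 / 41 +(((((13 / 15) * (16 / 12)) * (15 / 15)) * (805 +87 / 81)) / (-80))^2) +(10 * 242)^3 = 21444825833253087599 / 1513130625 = 14172488137.47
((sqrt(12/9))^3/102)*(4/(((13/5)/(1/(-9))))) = -80*sqrt(3)/53703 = -0.00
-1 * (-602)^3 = 218167208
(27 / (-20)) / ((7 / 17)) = -459 / 140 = -3.28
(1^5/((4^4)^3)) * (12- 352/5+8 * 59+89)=2513/83886080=0.00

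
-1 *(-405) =405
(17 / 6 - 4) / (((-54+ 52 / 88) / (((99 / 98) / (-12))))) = -121 / 65800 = -0.00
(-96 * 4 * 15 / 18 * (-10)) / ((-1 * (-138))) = 1600 / 69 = 23.19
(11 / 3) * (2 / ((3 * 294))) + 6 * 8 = 63515 / 1323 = 48.01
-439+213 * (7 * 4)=5525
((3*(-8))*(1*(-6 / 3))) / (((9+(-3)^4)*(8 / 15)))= 1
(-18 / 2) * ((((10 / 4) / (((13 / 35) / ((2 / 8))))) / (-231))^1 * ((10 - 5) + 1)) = 225 / 572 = 0.39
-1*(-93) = 93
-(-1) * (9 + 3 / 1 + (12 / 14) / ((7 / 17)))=690 / 49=14.08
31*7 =217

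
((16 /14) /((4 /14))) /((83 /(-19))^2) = 1444 /6889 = 0.21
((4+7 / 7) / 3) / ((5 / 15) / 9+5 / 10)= 90 / 29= 3.10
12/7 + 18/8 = 111/28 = 3.96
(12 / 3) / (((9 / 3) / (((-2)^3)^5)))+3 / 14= -1834999 / 42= -43690.45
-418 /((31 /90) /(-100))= 3762000 /31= 121354.84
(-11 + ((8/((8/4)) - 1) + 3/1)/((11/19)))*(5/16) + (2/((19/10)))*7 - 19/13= 248139/43472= 5.71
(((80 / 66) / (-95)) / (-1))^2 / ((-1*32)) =-2 / 393129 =-0.00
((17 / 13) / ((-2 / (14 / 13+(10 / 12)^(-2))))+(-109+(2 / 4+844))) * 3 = 18603207 / 8450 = 2201.56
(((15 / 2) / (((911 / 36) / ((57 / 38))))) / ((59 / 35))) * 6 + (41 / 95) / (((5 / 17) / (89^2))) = 296785241563 / 25530775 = 11624.61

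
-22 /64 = -11 /32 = -0.34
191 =191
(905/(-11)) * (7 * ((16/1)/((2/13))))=-658840/11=-59894.55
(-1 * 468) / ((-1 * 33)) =156 / 11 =14.18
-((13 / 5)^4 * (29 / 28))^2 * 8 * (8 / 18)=-7964.79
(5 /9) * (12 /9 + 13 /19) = 575 /513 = 1.12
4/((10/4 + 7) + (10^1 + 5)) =0.16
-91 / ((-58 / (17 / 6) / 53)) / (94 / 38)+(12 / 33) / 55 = 942551969 / 9895380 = 95.25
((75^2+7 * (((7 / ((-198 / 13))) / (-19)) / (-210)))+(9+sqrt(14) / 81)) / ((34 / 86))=43 * sqrt(14) / 1377+27341685407 / 1918620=14250.82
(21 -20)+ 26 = 27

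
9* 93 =837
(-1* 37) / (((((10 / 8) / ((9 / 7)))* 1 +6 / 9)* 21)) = -444 / 413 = -1.08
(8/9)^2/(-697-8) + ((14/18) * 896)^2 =27733278656/57105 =485654.12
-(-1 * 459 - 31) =490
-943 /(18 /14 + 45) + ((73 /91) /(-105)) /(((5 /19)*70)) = -3679307273 /180589500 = -20.37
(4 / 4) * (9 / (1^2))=9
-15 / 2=-7.50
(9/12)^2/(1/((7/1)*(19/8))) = 1197/128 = 9.35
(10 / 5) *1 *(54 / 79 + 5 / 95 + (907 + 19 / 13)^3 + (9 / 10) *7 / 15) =123623316402685887 / 82442425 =1499510918.11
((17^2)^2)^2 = 6975757441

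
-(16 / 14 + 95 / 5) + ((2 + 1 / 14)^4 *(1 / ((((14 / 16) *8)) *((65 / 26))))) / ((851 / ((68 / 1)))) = -2868960133 / 143027570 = -20.06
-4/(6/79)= -158/3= -52.67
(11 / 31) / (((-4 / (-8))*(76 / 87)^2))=0.93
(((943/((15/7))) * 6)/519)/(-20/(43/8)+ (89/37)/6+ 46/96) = -48010016/26808945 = -1.79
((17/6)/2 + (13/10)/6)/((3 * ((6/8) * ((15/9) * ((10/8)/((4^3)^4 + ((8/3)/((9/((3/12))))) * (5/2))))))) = 177570056104/30375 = 5845927.77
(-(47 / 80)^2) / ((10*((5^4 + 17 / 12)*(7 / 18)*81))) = -2209 / 1262856000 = -0.00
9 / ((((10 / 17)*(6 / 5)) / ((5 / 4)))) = 255 / 16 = 15.94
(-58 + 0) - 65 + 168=45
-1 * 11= -11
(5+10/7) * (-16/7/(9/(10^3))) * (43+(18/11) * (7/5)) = -39856000/539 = -73944.34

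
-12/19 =-0.63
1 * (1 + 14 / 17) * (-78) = -2418 / 17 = -142.24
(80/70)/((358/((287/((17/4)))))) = 656/3043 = 0.22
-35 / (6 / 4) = -70 / 3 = -23.33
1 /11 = 0.09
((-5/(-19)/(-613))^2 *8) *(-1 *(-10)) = 0.00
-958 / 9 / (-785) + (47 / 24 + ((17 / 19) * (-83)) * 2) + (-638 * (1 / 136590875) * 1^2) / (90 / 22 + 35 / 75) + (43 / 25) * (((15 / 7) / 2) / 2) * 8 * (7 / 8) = -139.98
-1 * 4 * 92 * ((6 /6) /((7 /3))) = -1104 /7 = -157.71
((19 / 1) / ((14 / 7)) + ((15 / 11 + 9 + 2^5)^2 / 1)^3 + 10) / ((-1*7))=-825774277.45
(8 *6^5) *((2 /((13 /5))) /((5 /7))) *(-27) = -23514624 /13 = -1808817.23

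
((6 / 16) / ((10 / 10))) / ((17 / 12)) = 9 / 34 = 0.26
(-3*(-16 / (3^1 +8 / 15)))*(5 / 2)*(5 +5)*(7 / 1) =2377.36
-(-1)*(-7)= -7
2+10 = 12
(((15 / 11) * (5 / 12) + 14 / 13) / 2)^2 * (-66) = -2656443 / 59488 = -44.66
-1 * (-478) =478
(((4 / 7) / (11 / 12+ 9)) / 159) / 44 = 4 / 485639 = 0.00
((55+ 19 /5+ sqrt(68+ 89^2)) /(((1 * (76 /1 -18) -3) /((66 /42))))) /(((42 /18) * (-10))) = -3 * sqrt(7989) /2450 -9 /125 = -0.18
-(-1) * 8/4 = 2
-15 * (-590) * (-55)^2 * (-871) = -23317758750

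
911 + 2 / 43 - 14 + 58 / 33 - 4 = 1269727 / 1419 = 894.80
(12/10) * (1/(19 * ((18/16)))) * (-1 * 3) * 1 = -16/95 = -0.17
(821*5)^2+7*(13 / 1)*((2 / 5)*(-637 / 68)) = 2864616283 / 170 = 16850684.02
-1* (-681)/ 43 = 681/ 43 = 15.84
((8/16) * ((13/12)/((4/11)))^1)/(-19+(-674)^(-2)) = -16240367/207149832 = -0.08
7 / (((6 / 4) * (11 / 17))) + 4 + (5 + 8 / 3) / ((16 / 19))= 10727 / 528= 20.32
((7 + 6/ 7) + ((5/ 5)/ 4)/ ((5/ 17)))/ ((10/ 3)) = 3657/ 1400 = 2.61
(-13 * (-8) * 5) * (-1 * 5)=-2600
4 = 4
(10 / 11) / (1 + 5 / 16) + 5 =1315 / 231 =5.69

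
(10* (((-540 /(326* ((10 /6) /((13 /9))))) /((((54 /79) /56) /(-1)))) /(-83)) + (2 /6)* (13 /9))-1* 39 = -19246240 /365283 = -52.69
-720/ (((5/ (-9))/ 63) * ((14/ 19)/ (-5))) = -554040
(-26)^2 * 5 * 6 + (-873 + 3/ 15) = 97036/ 5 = 19407.20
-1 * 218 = -218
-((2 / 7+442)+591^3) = -206425513.29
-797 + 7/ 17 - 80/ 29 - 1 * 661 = -1460.35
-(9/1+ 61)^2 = -4900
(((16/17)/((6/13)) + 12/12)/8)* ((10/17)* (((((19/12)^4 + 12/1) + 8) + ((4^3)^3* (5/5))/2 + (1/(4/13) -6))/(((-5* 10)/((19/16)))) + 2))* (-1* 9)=1600107332701/255688704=6258.03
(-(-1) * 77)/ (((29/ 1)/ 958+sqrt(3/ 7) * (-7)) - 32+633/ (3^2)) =90858636 * sqrt(21)/ 1711878379+3485664798/ 1711878379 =2.28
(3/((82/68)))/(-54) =-17/369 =-0.05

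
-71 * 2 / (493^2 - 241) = -71 / 121404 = -0.00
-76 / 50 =-38 / 25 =-1.52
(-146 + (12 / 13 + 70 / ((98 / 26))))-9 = -12331 / 91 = -135.51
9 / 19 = 0.47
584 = 584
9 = 9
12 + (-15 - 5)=-8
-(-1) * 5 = 5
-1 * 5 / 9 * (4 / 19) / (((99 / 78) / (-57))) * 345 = 59800 / 33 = 1812.12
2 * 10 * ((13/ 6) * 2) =260/ 3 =86.67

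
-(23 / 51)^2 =-529 / 2601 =-0.20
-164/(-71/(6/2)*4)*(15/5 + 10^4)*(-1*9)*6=-66439926/71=-935773.61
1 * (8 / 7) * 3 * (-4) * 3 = -41.14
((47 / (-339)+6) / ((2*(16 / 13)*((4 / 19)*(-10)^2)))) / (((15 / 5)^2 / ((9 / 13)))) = 37753 / 4339200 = 0.01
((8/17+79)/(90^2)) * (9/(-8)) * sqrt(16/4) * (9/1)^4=-984879/6800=-144.84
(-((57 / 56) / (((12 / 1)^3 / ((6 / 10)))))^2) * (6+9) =-361 / 192675840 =-0.00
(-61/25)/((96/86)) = -2623/1200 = -2.19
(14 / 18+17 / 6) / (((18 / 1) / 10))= 2.01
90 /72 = 1.25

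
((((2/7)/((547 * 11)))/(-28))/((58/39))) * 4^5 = -9984/8550157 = -0.00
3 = 3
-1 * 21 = -21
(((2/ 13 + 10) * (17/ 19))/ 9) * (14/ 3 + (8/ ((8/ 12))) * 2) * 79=5081912/ 2223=2286.06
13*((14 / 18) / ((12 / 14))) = 637 / 54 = 11.80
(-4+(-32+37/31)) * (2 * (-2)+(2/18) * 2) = 36686/279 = 131.49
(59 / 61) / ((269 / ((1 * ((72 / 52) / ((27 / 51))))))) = 2006 / 213317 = 0.01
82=82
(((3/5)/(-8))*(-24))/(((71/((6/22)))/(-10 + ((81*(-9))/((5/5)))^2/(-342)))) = -1604583/148390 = -10.81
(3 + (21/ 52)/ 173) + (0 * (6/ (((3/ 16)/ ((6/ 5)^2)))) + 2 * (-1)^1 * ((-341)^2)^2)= -243274707103303/ 8996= -27042541919.00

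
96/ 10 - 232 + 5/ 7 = -7759/ 35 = -221.69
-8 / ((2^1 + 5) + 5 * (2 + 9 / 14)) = -112 / 283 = -0.40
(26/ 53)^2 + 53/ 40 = 175917/ 112360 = 1.57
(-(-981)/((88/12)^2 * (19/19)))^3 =688231506789/113379904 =6070.14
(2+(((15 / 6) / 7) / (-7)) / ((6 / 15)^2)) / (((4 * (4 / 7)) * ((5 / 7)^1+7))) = 659 / 6912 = 0.10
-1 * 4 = -4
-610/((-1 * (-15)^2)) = 122/45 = 2.71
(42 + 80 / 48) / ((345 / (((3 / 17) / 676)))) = 131 / 3964740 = 0.00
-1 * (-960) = 960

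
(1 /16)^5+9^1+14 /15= 156237839 /15728640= 9.93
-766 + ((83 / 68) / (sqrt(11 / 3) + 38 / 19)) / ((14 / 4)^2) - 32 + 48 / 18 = -1986044 / 2499 - 83 *sqrt(33) / 833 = -795.31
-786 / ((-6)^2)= -131 / 6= -21.83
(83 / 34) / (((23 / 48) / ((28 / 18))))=7.92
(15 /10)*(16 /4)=6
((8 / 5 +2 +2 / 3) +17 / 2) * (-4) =-766 / 15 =-51.07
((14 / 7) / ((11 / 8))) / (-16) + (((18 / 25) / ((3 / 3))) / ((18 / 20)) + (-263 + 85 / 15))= -42343 / 165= -256.62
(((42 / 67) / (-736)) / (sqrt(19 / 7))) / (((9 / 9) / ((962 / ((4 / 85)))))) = -10.57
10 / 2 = 5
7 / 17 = 0.41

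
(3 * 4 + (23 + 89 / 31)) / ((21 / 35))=5870 / 93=63.12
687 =687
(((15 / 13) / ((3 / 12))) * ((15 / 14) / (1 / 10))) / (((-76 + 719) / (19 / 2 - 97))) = -56250 / 8359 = -6.73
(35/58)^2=1225/3364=0.36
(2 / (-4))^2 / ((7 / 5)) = 5 / 28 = 0.18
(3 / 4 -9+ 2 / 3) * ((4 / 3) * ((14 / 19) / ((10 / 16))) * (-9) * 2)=20384 / 95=214.57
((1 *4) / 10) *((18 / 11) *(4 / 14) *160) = 2304 / 77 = 29.92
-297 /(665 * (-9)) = 0.05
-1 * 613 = -613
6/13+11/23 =281/299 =0.94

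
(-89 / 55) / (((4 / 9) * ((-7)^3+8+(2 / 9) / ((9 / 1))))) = 64881 / 5969260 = 0.01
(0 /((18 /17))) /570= 0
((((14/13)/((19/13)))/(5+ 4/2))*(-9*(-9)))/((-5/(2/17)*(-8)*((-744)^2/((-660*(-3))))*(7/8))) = 891/8691284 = 0.00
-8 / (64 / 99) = -99 / 8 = -12.38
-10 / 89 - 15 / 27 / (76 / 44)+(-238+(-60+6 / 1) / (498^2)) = -49996646263 / 209687382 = -238.43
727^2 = 528529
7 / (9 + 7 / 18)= 126 / 169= 0.75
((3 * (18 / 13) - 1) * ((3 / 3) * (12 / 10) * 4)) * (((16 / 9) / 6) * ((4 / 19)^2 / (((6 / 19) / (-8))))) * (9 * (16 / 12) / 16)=-3.78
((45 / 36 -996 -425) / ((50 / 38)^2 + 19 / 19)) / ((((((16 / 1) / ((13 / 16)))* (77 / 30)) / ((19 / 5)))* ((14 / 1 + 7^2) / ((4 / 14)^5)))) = -168793131 / 142914358048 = -0.00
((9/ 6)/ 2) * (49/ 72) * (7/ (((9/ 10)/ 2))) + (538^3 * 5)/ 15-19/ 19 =11211904283/ 216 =51906964.27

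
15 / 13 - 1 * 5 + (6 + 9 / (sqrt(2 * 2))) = 173 / 26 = 6.65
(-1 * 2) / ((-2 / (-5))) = -5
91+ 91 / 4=455 / 4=113.75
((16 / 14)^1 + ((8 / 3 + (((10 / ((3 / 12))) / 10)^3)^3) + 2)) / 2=131074.90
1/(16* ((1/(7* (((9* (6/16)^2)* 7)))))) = 3969/1024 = 3.88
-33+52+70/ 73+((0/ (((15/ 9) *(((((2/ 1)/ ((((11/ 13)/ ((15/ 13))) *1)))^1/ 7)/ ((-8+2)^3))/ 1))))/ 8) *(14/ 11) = 1457/ 73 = 19.96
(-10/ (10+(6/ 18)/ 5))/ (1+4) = -30/ 151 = -0.20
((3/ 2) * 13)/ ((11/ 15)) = 585/ 22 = 26.59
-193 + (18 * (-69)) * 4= -5161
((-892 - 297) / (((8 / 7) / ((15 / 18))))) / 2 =-41615 / 96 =-433.49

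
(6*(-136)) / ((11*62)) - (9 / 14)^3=-1368141 / 935704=-1.46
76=76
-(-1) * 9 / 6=3 / 2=1.50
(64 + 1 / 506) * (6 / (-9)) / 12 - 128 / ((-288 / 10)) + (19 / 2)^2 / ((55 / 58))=4374641 / 45540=96.06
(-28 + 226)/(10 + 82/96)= 9504/521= 18.24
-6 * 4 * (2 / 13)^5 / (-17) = 0.00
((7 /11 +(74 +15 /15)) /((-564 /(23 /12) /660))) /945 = -4784 /26649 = -0.18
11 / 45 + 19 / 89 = 1834 / 4005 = 0.46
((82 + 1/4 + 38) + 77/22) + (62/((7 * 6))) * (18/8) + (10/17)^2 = 515531/4046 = 127.42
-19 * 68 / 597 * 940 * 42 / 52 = -4250680 / 2587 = -1643.09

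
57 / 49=1.16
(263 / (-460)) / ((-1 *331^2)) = 263 / 50398060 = 0.00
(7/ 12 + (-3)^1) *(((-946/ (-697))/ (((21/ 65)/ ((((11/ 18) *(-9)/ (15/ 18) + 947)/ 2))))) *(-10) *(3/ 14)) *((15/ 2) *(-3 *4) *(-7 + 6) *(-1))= -31442450325/ 34153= -920635.09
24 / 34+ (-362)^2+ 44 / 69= 153716188 / 1173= 131045.34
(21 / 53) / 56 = 3 / 424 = 0.01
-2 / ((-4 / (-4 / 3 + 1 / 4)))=-13 / 24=-0.54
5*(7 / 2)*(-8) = -140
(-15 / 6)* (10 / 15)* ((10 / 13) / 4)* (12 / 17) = -50 / 221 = -0.23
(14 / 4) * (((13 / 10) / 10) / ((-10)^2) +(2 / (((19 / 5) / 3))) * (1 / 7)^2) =312103 / 2660000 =0.12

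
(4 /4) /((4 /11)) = 11 /4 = 2.75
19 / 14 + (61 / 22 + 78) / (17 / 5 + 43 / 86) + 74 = 576985 / 6006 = 96.07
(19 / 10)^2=361 / 100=3.61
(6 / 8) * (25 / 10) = 15 / 8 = 1.88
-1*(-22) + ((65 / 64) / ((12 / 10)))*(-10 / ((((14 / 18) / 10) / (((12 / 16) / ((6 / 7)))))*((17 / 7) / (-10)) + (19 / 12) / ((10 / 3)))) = 152363 / 45704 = 3.33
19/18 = 1.06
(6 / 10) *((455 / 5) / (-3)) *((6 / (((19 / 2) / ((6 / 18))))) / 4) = -0.96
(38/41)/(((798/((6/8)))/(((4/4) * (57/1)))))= 57/1148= 0.05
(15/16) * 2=15/8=1.88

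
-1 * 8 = -8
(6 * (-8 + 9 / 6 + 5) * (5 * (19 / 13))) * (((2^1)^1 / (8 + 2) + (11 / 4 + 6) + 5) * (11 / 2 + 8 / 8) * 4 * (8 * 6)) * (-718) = 822121488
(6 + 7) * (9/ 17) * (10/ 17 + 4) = 9126/ 289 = 31.58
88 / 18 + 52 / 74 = 1862 / 333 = 5.59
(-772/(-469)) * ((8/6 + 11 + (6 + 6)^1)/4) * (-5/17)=-70445/23919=-2.95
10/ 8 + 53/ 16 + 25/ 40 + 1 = 99/ 16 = 6.19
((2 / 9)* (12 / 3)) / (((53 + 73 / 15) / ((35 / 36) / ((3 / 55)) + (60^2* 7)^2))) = 48988801375 / 5022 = 9754838.98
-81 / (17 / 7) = -567 / 17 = -33.35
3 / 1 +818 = 821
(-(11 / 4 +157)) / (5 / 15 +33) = -1917 / 400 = -4.79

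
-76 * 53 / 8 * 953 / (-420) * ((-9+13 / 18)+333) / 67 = 160265057 / 28944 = 5537.07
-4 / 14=-2 / 7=-0.29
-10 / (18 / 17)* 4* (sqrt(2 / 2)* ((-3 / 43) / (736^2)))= 85 / 17469696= 0.00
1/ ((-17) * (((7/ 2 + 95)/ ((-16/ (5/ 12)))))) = 0.02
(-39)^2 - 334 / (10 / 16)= 986.60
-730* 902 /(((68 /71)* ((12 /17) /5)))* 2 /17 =-58438325 /102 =-572924.75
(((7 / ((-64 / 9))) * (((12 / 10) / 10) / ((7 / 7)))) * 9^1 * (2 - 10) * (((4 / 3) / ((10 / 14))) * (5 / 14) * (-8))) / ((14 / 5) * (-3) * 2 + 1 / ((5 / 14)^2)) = 81 / 16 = 5.06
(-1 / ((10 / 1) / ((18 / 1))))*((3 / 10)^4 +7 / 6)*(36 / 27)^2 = -35243 / 9375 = -3.76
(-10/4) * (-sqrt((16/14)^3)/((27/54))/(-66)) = -40 * sqrt(14)/1617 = -0.09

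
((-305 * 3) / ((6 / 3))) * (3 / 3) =-915 / 2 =-457.50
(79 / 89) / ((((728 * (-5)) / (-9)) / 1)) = 711 / 323960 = 0.00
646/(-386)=-323/193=-1.67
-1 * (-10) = 10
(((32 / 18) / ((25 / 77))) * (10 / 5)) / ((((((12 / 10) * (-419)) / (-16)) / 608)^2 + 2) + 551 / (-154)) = -4488679129088 / 645669160443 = -6.95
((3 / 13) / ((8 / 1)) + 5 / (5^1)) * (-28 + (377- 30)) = 34133 / 104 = 328.20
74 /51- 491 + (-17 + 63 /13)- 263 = -506998 /663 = -764.70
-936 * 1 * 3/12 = -234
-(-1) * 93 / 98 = 93 / 98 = 0.95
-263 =-263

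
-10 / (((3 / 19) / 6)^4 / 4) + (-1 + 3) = -83405438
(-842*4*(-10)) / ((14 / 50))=842000 / 7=120285.71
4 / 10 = 2 / 5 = 0.40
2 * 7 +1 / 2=29 / 2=14.50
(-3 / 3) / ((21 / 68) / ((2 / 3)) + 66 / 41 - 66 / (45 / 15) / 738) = -50184 / 102535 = -0.49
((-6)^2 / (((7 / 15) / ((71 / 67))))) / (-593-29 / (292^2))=-3269021760 / 23713381489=-0.14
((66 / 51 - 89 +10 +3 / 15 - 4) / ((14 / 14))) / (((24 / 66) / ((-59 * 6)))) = 79345.98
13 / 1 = 13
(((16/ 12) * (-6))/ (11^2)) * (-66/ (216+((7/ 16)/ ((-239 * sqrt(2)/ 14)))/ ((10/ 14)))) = 157395840 * sqrt(2)/ 93809314341061+1895137689600/ 93809314341061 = 0.02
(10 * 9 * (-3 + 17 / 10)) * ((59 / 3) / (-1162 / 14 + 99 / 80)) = 184080 / 6541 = 28.14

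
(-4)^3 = -64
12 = 12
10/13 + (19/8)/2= 407/208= 1.96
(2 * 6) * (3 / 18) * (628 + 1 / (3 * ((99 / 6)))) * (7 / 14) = 62174 / 99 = 628.02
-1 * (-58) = 58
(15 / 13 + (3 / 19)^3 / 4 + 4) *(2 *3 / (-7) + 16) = 97443839 / 1248338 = 78.06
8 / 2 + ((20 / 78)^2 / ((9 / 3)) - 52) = -218924 / 4563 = -47.98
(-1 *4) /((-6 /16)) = 32 /3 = 10.67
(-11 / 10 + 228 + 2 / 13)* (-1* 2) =-29517 / 65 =-454.11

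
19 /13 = 1.46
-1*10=-10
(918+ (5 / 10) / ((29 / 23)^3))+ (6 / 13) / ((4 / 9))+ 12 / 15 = 1458601543 / 1585285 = 920.09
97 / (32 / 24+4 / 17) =4947 / 80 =61.84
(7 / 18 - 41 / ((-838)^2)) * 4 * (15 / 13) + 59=416253286 / 6846879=60.79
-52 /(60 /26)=-22.53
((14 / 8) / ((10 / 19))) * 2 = 133 / 20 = 6.65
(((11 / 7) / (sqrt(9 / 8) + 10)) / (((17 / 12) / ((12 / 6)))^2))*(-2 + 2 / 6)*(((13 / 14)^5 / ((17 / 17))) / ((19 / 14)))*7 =-19604270400 / 10428457781 + 1470320280*sqrt(2) / 10428457781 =-1.68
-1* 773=-773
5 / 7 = 0.71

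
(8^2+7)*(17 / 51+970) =206681 / 3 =68893.67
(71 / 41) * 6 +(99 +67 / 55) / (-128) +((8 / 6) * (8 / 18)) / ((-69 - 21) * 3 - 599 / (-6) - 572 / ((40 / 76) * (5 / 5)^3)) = 117634202611 / 12244866480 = 9.61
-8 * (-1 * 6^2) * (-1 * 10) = -2880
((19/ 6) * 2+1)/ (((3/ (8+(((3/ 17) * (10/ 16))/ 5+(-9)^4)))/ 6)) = 9827257/ 102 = 96345.66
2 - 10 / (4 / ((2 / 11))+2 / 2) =1.57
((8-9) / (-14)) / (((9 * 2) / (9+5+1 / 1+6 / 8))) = 1 / 16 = 0.06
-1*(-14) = 14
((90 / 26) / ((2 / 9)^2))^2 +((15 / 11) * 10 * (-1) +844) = 170844611 / 29744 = 5743.83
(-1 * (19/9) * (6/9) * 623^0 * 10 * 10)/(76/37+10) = -11.68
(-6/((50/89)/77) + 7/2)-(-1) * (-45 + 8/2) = -42993/50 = -859.86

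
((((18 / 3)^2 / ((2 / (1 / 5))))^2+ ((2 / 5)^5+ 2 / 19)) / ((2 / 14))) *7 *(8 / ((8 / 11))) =418456962 / 59375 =7047.70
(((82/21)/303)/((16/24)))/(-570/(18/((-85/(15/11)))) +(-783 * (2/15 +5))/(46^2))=1301340/132755388689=0.00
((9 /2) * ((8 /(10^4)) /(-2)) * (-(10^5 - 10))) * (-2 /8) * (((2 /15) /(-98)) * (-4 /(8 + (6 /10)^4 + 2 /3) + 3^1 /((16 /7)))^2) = 1536916711228173 /34122069506560000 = 0.05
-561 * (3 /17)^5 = -8019 /83521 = -0.10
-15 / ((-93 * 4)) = 5 / 124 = 0.04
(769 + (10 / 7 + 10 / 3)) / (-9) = -16249 / 189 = -85.97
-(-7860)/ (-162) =-1310/ 27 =-48.52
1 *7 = 7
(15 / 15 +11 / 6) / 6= 17 / 36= 0.47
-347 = -347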